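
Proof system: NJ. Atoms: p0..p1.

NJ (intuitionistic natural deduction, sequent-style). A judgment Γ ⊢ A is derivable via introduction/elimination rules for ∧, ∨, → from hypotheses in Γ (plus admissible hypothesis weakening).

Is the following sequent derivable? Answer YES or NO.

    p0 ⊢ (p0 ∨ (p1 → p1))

Derivation trace:
[∨I₂] p0 ⊢ (p0 ∨ (p1 → p1))
  [Wk] p0 ⊢ (p1 → p1)
    [→I]  ⊢ (p1 → p1)
      [Ax] p1 ⊢ p1

Result: YES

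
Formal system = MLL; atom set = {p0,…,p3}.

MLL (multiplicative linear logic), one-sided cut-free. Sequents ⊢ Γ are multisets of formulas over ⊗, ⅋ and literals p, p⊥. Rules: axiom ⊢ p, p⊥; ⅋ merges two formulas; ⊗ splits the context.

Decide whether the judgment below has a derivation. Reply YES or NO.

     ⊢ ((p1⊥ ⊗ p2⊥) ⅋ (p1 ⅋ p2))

Proof tree:
[⅋]  ⊢ ((p1⊥ ⊗ p2⊥) ⅋ (p1 ⅋ p2))
  [⅋]  ⊢ (p1⊥ ⊗ p2⊥), (p1 ⅋ p2)
    [⊗]  ⊢ p1, p2, (p1⊥ ⊗ p2⊥)
      [Ax]  ⊢ p1, p1⊥
      [Ax]  ⊢ p2, p2⊥

Result: YES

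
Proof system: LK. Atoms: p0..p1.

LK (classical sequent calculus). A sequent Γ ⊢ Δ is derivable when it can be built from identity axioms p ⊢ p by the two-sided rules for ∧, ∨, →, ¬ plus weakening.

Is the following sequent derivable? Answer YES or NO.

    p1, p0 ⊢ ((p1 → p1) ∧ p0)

Derivation trace:
[∧R] p1, p0 ⊢ ((p1 → p1) ∧ p0)
  [WL] p1 ⊢ (p1 → p1)
    [→R]  ⊢ (p1 → p1)
      [Ax] p1 ⊢ p1
  [Ax] p0 ⊢ p0

Result: YES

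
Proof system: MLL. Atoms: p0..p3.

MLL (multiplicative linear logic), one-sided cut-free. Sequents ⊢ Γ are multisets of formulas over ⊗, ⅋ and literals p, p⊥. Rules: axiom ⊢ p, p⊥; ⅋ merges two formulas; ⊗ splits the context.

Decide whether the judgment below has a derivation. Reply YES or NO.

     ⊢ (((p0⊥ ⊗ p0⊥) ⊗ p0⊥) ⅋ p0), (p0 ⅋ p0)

Derivation (root first):
[⅋]  ⊢ (((p0⊥ ⊗ p0⊥) ⊗ p0⊥) ⅋ p0), (p0 ⅋ p0)
  [⅋]  ⊢ p0, p0, (((p0⊥ ⊗ p0⊥) ⊗ p0⊥) ⅋ p0)
    [⊗]  ⊢ p0, p0, p0, ((p0⊥ ⊗ p0⊥) ⊗ p0⊥)
      [⊗]  ⊢ p0, p0, (p0⊥ ⊗ p0⊥)
        [Ax]  ⊢ p0, p0⊥
        [Ax]  ⊢ p0, p0⊥
      [Ax]  ⊢ p0, p0⊥

Result: YES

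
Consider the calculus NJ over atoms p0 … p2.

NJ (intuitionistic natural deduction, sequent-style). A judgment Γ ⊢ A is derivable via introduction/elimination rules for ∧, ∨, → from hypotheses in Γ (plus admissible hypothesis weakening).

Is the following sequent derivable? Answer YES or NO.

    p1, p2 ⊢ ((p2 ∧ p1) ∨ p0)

Derivation (root first):
[∨I₁] p1, p2 ⊢ ((p2 ∧ p1) ∨ p0)
  [∧I] p1, p2 ⊢ (p2 ∧ p1)
    [Ax] p2 ⊢ p2
    [Ax] p1 ⊢ p1

Result: YES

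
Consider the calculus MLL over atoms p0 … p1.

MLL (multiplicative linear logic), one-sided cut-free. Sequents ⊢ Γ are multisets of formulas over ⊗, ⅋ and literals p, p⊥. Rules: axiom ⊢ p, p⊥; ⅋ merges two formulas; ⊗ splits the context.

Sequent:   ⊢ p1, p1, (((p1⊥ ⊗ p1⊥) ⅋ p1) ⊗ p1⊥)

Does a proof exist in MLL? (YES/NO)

Derivation (root first):
[⊗]  ⊢ p1, p1, (((p1⊥ ⊗ p1⊥) ⅋ p1) ⊗ p1⊥)
  [⅋]  ⊢ p1, ((p1⊥ ⊗ p1⊥) ⅋ p1)
    [⊗]  ⊢ p1, p1, (p1⊥ ⊗ p1⊥)
      [Ax]  ⊢ p1, p1⊥
      [Ax]  ⊢ p1, p1⊥
  [Ax]  ⊢ p1, p1⊥

Result: YES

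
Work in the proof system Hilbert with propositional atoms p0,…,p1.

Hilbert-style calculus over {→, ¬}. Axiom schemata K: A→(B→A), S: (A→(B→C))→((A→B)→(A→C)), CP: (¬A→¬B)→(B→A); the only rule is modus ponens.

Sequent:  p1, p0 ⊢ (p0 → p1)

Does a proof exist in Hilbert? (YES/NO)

Proof tree:
[MP] p1, p0 ⊢ (p0 → p1)
  [K]  ⊢ (p1 → (p0 → p1))
  [MP] p1, p0 ⊢ p1
    [MP] p1 ⊢ (p0 → p1)
      [K]  ⊢ (p1 → (p0 → p1))
      [Hyp] p1 ⊢ p1
    [Hyp] p0 ⊢ p0

Result: YES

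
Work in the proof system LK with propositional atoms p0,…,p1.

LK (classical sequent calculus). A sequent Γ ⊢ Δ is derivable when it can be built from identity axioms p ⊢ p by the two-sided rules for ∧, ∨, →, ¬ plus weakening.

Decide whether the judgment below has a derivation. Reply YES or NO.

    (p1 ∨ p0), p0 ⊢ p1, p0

Derivation (root first):
[WL] (p1 ∨ p0), p0 ⊢ p1, p0
  [∨L] (p1 ∨ p0) ⊢ p1, p0
    [Ax] p1 ⊢ p1
    [Ax] p0 ⊢ p0

Result: YES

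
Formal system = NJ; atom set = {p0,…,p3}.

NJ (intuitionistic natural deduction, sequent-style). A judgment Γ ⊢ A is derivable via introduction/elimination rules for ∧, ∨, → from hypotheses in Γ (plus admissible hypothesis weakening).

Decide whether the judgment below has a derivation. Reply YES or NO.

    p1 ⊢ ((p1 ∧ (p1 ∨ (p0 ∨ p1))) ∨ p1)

Derivation trace:
[∨I₁] p1 ⊢ ((p1 ∧ (p1 ∨ (p0 ∨ p1))) ∨ p1)
  [∧I] p1 ⊢ (p1 ∧ (p1 ∨ (p0 ∨ p1)))
    [Ax] p1 ⊢ p1
    [∨I₂] p1 ⊢ (p1 ∨ (p0 ∨ p1))
      [∨I₂] p1 ⊢ (p0 ∨ p1)
        [Ax] p1 ⊢ p1

Result: YES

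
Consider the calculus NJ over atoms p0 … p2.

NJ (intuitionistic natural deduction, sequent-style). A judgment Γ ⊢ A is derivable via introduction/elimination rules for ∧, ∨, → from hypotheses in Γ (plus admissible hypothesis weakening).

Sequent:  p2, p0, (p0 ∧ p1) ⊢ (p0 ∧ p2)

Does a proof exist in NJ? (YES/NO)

Derivation trace:
[Wk] p2, p0, (p0 ∧ p1) ⊢ (p0 ∧ p2)
  [∧I] p2, p0 ⊢ (p0 ∧ p2)
    [Ax] p0 ⊢ p0
    [Ax] p2 ⊢ p2

Result: YES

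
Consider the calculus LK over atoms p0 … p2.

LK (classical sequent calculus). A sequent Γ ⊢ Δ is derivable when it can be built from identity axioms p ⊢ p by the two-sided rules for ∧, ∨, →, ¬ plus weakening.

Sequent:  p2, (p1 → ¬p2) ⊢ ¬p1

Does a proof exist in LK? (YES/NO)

Proof tree:
[¬R] p2, (p1 → ¬p2) ⊢ ¬p1
  [→L] p1, p2, (p1 → ¬p2) ⊢ 
    [Ax] p1 ⊢ p1
    [¬L] p2, ¬p2 ⊢ 
      [Ax] p2 ⊢ p2

Result: YES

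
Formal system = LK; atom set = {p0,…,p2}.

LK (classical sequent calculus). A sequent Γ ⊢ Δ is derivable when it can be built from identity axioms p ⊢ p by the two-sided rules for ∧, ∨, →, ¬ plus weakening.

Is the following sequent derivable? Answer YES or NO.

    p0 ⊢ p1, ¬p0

Enumerate valuations to refute Γ ⊢ Δ:
  v=000: Γ:[p0=F] Δ:[p1=F, ¬p0=T] refutes=False
  v=001: Γ:[p0=F] Δ:[p1=F, ¬p0=T] refutes=False
  v=010: Γ:[p0=F] Δ:[p1=T, ¬p0=T] refutes=False
  v=011: Γ:[p0=F] Δ:[p1=T, ¬p0=T] refutes=False
  v=100: Γ:[p0=T] Δ:[p1=F, ¬p0=F] refutes=True  ← countermodel

Result: NO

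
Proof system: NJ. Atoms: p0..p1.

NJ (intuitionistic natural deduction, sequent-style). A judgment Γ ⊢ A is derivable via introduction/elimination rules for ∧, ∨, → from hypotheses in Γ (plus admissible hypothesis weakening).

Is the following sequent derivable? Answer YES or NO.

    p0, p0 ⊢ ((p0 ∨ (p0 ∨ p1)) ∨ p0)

Derivation trace:
[∨I₁] p0, p0 ⊢ ((p0 ∨ (p0 ∨ p1)) ∨ p0)
  [Wk] p0, p0 ⊢ (p0 ∨ (p0 ∨ p1))
    [∨I₂] p0 ⊢ (p0 ∨ (p0 ∨ p1))
      [∨I₁] p0 ⊢ (p0 ∨ p1)
        [Ax] p0 ⊢ p0

Result: YES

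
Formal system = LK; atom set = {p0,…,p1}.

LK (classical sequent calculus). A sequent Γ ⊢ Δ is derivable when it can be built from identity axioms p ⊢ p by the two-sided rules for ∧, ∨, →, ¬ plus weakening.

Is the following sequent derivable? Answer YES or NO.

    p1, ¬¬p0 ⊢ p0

Derivation (root first):
[¬L] p1, ¬¬p0 ⊢ p0
  [WL] p1 ⊢ p0, ¬p0
    [¬R]  ⊢ p0, ¬p0
      [Ax] p0 ⊢ p0

Result: YES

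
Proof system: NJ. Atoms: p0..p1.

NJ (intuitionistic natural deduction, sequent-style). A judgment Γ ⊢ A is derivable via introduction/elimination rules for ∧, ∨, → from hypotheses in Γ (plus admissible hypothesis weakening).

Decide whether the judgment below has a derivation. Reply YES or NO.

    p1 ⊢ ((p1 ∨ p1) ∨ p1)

Derivation (root first):
[∨I₁] p1 ⊢ ((p1 ∨ p1) ∨ p1)
  [∨I₂] p1 ⊢ (p1 ∨ p1)
    [Ax] p1 ⊢ p1

Result: YES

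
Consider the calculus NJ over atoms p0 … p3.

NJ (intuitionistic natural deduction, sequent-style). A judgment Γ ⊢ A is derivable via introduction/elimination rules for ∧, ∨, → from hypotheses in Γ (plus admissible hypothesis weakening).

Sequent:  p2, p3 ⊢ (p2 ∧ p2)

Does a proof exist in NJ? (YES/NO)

Proof tree:
[Wk] p2, p3 ⊢ (p2 ∧ p2)
  [∧I] p2 ⊢ (p2 ∧ p2)
    [Ax] p2 ⊢ p2
    [Ax] p2 ⊢ p2

Result: YES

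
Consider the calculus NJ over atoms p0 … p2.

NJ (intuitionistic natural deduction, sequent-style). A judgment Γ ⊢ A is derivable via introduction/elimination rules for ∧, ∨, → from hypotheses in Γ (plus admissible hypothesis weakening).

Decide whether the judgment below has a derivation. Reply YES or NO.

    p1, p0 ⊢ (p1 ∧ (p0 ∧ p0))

Derivation (root first):
[∧I] p1, p0 ⊢ (p1 ∧ (p0 ∧ p0))
  [Ax] p1 ⊢ p1
  [∧I] p0 ⊢ (p0 ∧ p0)
    [Ax] p0 ⊢ p0
    [Ax] p0 ⊢ p0

Result: YES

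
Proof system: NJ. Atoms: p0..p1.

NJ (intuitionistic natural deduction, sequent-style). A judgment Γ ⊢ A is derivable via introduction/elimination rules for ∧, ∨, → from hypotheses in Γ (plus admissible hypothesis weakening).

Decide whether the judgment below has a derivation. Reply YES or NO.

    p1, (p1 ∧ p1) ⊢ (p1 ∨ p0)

Derivation (root first):
[∨I₁] p1, (p1 ∧ p1) ⊢ (p1 ∨ p0)
  [Wk] p1, (p1 ∧ p1) ⊢ p1
    [Ax] p1 ⊢ p1

Result: YES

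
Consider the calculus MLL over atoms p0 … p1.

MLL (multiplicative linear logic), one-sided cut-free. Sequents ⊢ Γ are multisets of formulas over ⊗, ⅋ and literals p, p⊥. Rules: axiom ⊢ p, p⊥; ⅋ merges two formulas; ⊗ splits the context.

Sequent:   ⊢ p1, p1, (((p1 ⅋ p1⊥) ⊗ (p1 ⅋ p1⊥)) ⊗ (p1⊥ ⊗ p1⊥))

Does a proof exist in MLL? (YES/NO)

Derivation trace:
[⊗]  ⊢ p1, p1, (((p1 ⅋ p1⊥) ⊗ (p1 ⅋ p1⊥)) ⊗ (p1⊥ ⊗ p1⊥))
  [⊗]  ⊢ ((p1 ⅋ p1⊥) ⊗ (p1 ⅋ p1⊥))
    [⅋]  ⊢ (p1 ⅋ p1⊥)
      [Ax]  ⊢ p1, p1⊥
    [⅋]  ⊢ (p1 ⅋ p1⊥)
      [Ax]  ⊢ p1, p1⊥
  [⊗]  ⊢ p1, p1, (p1⊥ ⊗ p1⊥)
    [Ax]  ⊢ p1, p1⊥
    [Ax]  ⊢ p1, p1⊥

Result: YES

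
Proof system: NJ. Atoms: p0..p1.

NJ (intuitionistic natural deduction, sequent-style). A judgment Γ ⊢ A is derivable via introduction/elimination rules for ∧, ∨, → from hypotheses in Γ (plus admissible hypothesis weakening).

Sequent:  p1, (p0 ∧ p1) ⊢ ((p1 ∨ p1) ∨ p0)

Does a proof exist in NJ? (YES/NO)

Derivation (root first):
[∨I₁] p1, (p0 ∧ p1) ⊢ ((p1 ∨ p1) ∨ p0)
  [∨I₂] p1, (p0 ∧ p1) ⊢ (p1 ∨ p1)
    [Wk] p1, (p0 ∧ p1) ⊢ p1
      [Ax] p1 ⊢ p1

Result: YES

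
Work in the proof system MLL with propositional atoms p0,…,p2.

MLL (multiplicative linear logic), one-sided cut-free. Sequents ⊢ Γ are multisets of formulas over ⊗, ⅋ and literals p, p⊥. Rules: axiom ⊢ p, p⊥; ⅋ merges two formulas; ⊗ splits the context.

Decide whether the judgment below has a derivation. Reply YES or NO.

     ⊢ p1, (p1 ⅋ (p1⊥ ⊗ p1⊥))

Derivation (root first):
[⅋]  ⊢ p1, (p1 ⅋ (p1⊥ ⊗ p1⊥))
  [⊗]  ⊢ p1, p1, (p1⊥ ⊗ p1⊥)
    [Ax]  ⊢ p1, p1⊥
    [Ax]  ⊢ p1, p1⊥

Result: YES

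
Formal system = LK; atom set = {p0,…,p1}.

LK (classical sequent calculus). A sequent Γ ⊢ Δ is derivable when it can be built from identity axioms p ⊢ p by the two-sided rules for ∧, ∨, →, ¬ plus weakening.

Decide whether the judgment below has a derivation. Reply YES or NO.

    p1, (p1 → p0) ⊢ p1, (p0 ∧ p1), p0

Derivation (root first):
[→L] p1, (p1 → p0) ⊢ p1, (p0 ∧ p1), p0
  [WR] p1 ⊢ p1, p1
    [Ax] p1 ⊢ p1
  [∧R] p1, p0 ⊢ p0, (p0 ∧ p1)
    [WR] p0 ⊢ p0, p0
      [Ax] p0 ⊢ p0
    [Ax] p1 ⊢ p1

Result: YES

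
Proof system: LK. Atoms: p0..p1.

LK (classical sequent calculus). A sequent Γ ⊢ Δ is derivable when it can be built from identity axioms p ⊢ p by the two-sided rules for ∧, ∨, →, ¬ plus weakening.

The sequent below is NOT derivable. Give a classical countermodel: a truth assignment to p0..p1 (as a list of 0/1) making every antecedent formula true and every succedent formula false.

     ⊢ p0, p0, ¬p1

Truth-table refutation:
  v=00: Γ:[] Δ:[p0=F, p0=F, ¬p1=T] refutes=False
  v=01: Γ:[] Δ:[p0=F, p0=F, ¬p1=F] refutes=True  ← countermodel

Result: [0, 1]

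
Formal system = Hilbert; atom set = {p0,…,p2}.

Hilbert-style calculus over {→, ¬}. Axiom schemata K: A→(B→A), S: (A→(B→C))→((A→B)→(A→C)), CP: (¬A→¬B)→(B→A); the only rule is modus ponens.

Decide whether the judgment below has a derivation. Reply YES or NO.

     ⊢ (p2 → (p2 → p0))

Search for a countermodel by truth-table:
  v=000: Γ:[] Δ:[(p2 → (p2 → p0))=T] refutes=False
  v=001: Γ:[] Δ:[(p2 → (p2 → p0))=F] refutes=True  ← countermodel

Result: NO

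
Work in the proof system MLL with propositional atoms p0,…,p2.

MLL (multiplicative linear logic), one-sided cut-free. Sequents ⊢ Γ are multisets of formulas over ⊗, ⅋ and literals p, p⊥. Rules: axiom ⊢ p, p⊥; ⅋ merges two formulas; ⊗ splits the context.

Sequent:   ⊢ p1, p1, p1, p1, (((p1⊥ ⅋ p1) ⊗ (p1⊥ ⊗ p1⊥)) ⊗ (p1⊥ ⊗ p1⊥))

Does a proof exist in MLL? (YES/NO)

Proof tree:
[⊗]  ⊢ p1, p1, p1, p1, (((p1⊥ ⅋ p1) ⊗ (p1⊥ ⊗ p1⊥)) ⊗ (p1⊥ ⊗ p1⊥))
  [⊗]  ⊢ p1, p1, ((p1⊥ ⅋ p1) ⊗ (p1⊥ ⊗ p1⊥))
    [⅋]  ⊢ (p1⊥ ⅋ p1)
      [Ax]  ⊢ p1, p1⊥
    [⊗]  ⊢ p1, p1, (p1⊥ ⊗ p1⊥)
      [Ax]  ⊢ p1, p1⊥
      [Ax]  ⊢ p1, p1⊥
  [⊗]  ⊢ p1, p1, (p1⊥ ⊗ p1⊥)
    [Ax]  ⊢ p1, p1⊥
    [Ax]  ⊢ p1, p1⊥

Result: YES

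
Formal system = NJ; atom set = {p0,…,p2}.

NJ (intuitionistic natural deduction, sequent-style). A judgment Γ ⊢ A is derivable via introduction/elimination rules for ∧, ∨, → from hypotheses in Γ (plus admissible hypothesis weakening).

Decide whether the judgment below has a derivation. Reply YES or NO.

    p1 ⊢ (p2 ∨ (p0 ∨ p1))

Derivation trace:
[∨I₂] p1 ⊢ (p2 ∨ (p0 ∨ p1))
  [∨I₂] p1 ⊢ (p0 ∨ p1)
    [Ax] p1 ⊢ p1

Result: YES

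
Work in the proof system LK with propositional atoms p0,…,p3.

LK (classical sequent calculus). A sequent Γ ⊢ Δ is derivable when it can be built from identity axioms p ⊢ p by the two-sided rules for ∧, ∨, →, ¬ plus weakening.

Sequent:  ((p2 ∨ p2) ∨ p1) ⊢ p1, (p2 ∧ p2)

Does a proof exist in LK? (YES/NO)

Proof tree:
[∨L] ((p2 ∨ p2) ∨ p1) ⊢ p1, (p2 ∧ p2)
  [∧R] (p2 ∨ p2) ⊢ (p2 ∧ p2)
    [∨L] (p2 ∨ p2) ⊢ p2
      [Ax] p2 ⊢ p2
      [Ax] p2 ⊢ p2
    [∨L] (p2 ∨ p2) ⊢ p2
      [Ax] p2 ⊢ p2
      [Ax] p2 ⊢ p2
  [Ax] p1 ⊢ p1

Result: YES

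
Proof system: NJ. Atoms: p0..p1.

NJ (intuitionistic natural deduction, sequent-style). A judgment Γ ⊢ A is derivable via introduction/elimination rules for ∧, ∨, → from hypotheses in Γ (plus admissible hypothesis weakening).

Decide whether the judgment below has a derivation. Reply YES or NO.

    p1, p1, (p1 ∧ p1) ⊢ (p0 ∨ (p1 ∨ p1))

Derivation trace:
[Wk] p1, p1, (p1 ∧ p1) ⊢ (p0 ∨ (p1 ∨ p1))
  [∨I₂] p1, p1 ⊢ (p0 ∨ (p1 ∨ p1))
    [Wk] p1, p1 ⊢ (p1 ∨ p1)
      [∨I₂] p1 ⊢ (p1 ∨ p1)
        [Ax] p1 ⊢ p1

Result: YES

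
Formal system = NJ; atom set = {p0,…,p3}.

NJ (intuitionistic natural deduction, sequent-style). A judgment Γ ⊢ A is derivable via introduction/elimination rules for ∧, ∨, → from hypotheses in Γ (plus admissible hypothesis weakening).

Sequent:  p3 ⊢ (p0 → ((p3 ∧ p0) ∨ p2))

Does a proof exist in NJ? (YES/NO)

Derivation (root first):
[→I] p3 ⊢ (p0 → ((p3 ∧ p0) ∨ p2))
  [∨I₁] p3, p0 ⊢ ((p3 ∧ p0) ∨ p2)
    [∧I] p3, p0 ⊢ (p3 ∧ p0)
      [Ax] p3 ⊢ p3
      [Ax] p0 ⊢ p0

Result: YES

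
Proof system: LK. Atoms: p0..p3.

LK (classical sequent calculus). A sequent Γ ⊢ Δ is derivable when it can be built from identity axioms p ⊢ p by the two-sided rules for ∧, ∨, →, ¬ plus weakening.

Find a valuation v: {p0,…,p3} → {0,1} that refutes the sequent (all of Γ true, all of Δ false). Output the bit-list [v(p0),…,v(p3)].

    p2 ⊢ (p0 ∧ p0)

Truth-table refutation:
  v=0000: Γ:[p2=F] Δ:[(p0 ∧ p0)=F] refutes=False
  v=0001: Γ:[p2=F] Δ:[(p0 ∧ p0)=F] refutes=False
  v=0010: Γ:[p2=T] Δ:[(p0 ∧ p0)=F] refutes=True  ← countermodel

Result: [0, 0, 1, 0]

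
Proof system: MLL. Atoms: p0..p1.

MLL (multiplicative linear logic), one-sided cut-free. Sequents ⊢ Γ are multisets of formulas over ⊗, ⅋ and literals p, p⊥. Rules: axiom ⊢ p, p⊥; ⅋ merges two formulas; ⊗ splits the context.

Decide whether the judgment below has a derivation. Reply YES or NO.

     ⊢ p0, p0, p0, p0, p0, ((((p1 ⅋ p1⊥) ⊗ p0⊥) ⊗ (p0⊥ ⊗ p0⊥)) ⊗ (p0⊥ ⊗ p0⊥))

Derivation (root first):
[⊗]  ⊢ p0, p0, p0, p0, p0, ((((p1 ⅋ p1⊥) ⊗ p0⊥) ⊗ (p0⊥ ⊗ p0⊥)) ⊗ (p0⊥ ⊗ p0⊥))
  [⊗]  ⊢ p0, p0, p0, (((p1 ⅋ p1⊥) ⊗ p0⊥) ⊗ (p0⊥ ⊗ p0⊥))
    [⊗]  ⊢ p0, ((p1 ⅋ p1⊥) ⊗ p0⊥)
      [⅋]  ⊢ (p1 ⅋ p1⊥)
        [Ax]  ⊢ p1, p1⊥
      [Ax]  ⊢ p0, p0⊥
    [⊗]  ⊢ p0, p0, (p0⊥ ⊗ p0⊥)
      [Ax]  ⊢ p0, p0⊥
      [Ax]  ⊢ p0, p0⊥
  [⊗]  ⊢ p0, p0, (p0⊥ ⊗ p0⊥)
    [Ax]  ⊢ p0, p0⊥
    [Ax]  ⊢ p0, p0⊥

Result: YES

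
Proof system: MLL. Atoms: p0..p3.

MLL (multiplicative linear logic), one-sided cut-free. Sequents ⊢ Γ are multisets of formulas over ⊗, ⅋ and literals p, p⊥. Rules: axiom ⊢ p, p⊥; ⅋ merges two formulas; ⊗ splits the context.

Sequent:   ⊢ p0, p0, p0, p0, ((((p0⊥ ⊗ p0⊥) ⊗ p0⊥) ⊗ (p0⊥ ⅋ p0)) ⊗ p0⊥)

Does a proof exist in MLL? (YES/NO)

Proof tree:
[⊗]  ⊢ p0, p0, p0, p0, ((((p0⊥ ⊗ p0⊥) ⊗ p0⊥) ⊗ (p0⊥ ⅋ p0)) ⊗ p0⊥)
  [⊗]  ⊢ p0, p0, p0, (((p0⊥ ⊗ p0⊥) ⊗ p0⊥) ⊗ (p0⊥ ⅋ p0))
    [⊗]  ⊢ p0, p0, p0, ((p0⊥ ⊗ p0⊥) ⊗ p0⊥)
      [⊗]  ⊢ p0, p0, (p0⊥ ⊗ p0⊥)
        [Ax]  ⊢ p0, p0⊥
        [Ax]  ⊢ p0, p0⊥
      [Ax]  ⊢ p0, p0⊥
    [⅋]  ⊢ (p0⊥ ⅋ p0)
      [Ax]  ⊢ p0, p0⊥
  [Ax]  ⊢ p0, p0⊥

Result: YES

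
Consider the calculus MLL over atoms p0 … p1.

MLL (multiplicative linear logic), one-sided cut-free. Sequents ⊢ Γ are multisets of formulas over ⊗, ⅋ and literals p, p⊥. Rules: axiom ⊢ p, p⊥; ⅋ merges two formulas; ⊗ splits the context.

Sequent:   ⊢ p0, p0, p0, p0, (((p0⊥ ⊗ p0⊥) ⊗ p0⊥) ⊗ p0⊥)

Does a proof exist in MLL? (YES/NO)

Derivation trace:
[⊗]  ⊢ p0, p0, p0, p0, (((p0⊥ ⊗ p0⊥) ⊗ p0⊥) ⊗ p0⊥)
  [⊗]  ⊢ p0, p0, p0, ((p0⊥ ⊗ p0⊥) ⊗ p0⊥)
    [⊗]  ⊢ p0, p0, (p0⊥ ⊗ p0⊥)
      [Ax]  ⊢ p0, p0⊥
      [Ax]  ⊢ p0, p0⊥
    [Ax]  ⊢ p0, p0⊥
  [Ax]  ⊢ p0, p0⊥

Result: YES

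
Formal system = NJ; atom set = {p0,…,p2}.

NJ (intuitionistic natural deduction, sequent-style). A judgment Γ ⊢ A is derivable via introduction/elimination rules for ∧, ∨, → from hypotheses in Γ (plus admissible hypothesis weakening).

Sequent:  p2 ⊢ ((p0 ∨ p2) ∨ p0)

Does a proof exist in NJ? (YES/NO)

Derivation (root first):
[∨I₁] p2 ⊢ ((p0 ∨ p2) ∨ p0)
  [∨I₂] p2 ⊢ (p0 ∨ p2)
    [Ax] p2 ⊢ p2

Result: YES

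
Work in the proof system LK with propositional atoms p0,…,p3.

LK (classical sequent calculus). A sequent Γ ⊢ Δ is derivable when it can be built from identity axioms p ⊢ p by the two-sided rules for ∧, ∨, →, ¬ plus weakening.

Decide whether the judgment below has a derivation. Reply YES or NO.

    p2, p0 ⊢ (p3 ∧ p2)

Truth-table refutation:
  v=0000: Γ:[p2=F, p0=F] Δ:[(p3 ∧ p2)=F] refutes=False
  v=0001: Γ:[p2=F, p0=F] Δ:[(p3 ∧ p2)=F] refutes=False
  v=0010: Γ:[p2=T, p0=F] Δ:[(p3 ∧ p2)=F] refutes=False
  v=0011: Γ:[p2=T, p0=F] Δ:[(p3 ∧ p2)=T] refutes=False
  v=0100: Γ:[p2=F, p0=F] Δ:[(p3 ∧ p2)=F] refutes=False
  v=0101: Γ:[p2=F, p0=F] Δ:[(p3 ∧ p2)=F] refutes=False
  v=0110: Γ:[p2=T, p0=F] Δ:[(p3 ∧ p2)=F] refutes=False
  v=0111: Γ:[p2=T, p0=F] Δ:[(p3 ∧ p2)=T] refutes=False
  v=1000: Γ:[p2=F, p0=T] Δ:[(p3 ∧ p2)=F] refutes=False
  v=1001: Γ:[p2=F, p0=T] Δ:[(p3 ∧ p2)=F] refutes=False
  v=1010: Γ:[p2=T, p0=T] Δ:[(p3 ∧ p2)=F] refutes=True  ← countermodel

Result: NO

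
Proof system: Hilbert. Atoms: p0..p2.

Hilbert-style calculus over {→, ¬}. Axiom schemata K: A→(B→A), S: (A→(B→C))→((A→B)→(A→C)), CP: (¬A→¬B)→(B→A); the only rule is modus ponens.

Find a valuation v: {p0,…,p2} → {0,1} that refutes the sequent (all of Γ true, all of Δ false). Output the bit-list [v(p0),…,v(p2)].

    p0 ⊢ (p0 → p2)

Truth-table refutation:
  v=000: Γ:[p0=F] Δ:[(p0 → p2)=T] refutes=False
  v=001: Γ:[p0=F] Δ:[(p0 → p2)=T] refutes=False
  v=010: Γ:[p0=F] Δ:[(p0 → p2)=T] refutes=False
  v=011: Γ:[p0=F] Δ:[(p0 → p2)=T] refutes=False
  v=100: Γ:[p0=T] Δ:[(p0 → p2)=F] refutes=True  ← countermodel

Result: [1, 0, 0]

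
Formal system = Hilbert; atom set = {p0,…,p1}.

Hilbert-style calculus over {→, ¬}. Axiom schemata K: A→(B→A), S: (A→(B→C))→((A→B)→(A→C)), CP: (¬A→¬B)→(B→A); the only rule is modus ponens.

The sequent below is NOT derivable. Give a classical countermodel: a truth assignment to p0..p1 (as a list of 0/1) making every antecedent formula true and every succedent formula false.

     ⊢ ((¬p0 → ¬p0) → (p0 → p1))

Enumerate valuations to refute Γ ⊢ Δ:
  v=00: Γ:[] Δ:[((¬p0 → ¬p0) → (p0 → p1))=T] refutes=False
  v=01: Γ:[] Δ:[((¬p0 → ¬p0) → (p0 → p1))=T] refutes=False
  v=10: Γ:[] Δ:[((¬p0 → ¬p0) → (p0 → p1))=F] refutes=True  ← countermodel

Result: [1, 0]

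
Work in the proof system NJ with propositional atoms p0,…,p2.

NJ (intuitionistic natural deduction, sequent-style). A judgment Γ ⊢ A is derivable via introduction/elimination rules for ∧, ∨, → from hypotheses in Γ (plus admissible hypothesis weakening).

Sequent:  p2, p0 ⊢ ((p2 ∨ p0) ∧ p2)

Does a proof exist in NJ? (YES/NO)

Proof tree:
[∧I] p2, p0 ⊢ ((p2 ∨ p0) ∧ p2)
  [∨I₂] p0 ⊢ (p2 ∨ p0)
    [Ax] p0 ⊢ p0
  [Ax] p2 ⊢ p2

Result: YES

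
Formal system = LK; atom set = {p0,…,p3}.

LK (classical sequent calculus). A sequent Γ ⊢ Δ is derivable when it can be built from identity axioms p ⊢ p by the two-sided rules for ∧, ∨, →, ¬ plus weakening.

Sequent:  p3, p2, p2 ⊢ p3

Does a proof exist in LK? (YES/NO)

Proof tree:
[WL] p3, p2, p2 ⊢ p3
  [WL] p3, p2 ⊢ p3
    [Ax] p3 ⊢ p3

Result: YES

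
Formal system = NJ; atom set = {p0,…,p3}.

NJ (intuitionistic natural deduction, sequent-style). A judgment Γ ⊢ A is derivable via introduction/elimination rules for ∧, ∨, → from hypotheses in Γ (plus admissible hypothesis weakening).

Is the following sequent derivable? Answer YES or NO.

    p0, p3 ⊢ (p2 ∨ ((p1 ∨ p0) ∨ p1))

Proof tree:
[Wk] p0, p3 ⊢ (p2 ∨ ((p1 ∨ p0) ∨ p1))
  [∨I₂] p0 ⊢ (p2 ∨ ((p1 ∨ p0) ∨ p1))
    [∨I₁] p0 ⊢ ((p1 ∨ p0) ∨ p1)
      [∨I₂] p0 ⊢ (p1 ∨ p0)
        [Ax] p0 ⊢ p0

Result: YES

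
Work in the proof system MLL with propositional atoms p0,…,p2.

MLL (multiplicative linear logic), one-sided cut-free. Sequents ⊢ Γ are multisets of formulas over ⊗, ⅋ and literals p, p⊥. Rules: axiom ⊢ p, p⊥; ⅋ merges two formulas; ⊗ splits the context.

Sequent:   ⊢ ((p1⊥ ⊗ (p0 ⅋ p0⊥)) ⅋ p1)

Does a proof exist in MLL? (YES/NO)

Proof tree:
[⅋]  ⊢ ((p1⊥ ⊗ (p0 ⅋ p0⊥)) ⅋ p1)
  [⊗]  ⊢ p1, (p1⊥ ⊗ (p0 ⅋ p0⊥))
    [Ax]  ⊢ p1, p1⊥
    [⅋]  ⊢ (p0 ⅋ p0⊥)
      [Ax]  ⊢ p0, p0⊥

Result: YES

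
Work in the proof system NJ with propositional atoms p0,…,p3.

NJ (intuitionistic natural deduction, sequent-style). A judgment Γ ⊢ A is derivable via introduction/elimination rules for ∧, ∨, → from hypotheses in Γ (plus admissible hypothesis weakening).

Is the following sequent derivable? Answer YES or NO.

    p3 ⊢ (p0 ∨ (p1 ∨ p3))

Derivation trace:
[∨I₂] p3 ⊢ (p0 ∨ (p1 ∨ p3))
  [∨I₂] p3 ⊢ (p1 ∨ p3)
    [Ax] p3 ⊢ p3

Result: YES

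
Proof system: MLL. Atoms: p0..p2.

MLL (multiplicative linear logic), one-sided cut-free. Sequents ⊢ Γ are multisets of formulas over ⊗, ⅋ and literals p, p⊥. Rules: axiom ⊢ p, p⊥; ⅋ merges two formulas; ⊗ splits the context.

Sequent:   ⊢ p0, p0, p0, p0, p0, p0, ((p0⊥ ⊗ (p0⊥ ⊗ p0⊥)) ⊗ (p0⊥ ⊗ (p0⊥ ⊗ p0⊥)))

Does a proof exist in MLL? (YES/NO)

Derivation trace:
[⊗]  ⊢ p0, p0, p0, p0, p0, p0, ((p0⊥ ⊗ (p0⊥ ⊗ p0⊥)) ⊗ (p0⊥ ⊗ (p0⊥ ⊗ p0⊥)))
  [⊗]  ⊢ p0, p0, p0, (p0⊥ ⊗ (p0⊥ ⊗ p0⊥))
    [Ax]  ⊢ p0, p0⊥
    [⊗]  ⊢ p0, p0, (p0⊥ ⊗ p0⊥)
      [Ax]  ⊢ p0, p0⊥
      [Ax]  ⊢ p0, p0⊥
  [⊗]  ⊢ p0, p0, p0, (p0⊥ ⊗ (p0⊥ ⊗ p0⊥))
    [Ax]  ⊢ p0, p0⊥
    [⊗]  ⊢ p0, p0, (p0⊥ ⊗ p0⊥)
      [Ax]  ⊢ p0, p0⊥
      [Ax]  ⊢ p0, p0⊥

Result: YES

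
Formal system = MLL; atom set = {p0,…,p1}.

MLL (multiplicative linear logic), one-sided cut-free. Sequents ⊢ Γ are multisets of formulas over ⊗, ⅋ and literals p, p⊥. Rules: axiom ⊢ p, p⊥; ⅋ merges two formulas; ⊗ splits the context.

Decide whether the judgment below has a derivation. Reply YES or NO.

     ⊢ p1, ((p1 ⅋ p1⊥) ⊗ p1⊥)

Derivation trace:
[⊗]  ⊢ p1, ((p1 ⅋ p1⊥) ⊗ p1⊥)
  [⅋]  ⊢ (p1 ⅋ p1⊥)
    [Ax]  ⊢ p1, p1⊥
  [Ax]  ⊢ p1, p1⊥

Result: YES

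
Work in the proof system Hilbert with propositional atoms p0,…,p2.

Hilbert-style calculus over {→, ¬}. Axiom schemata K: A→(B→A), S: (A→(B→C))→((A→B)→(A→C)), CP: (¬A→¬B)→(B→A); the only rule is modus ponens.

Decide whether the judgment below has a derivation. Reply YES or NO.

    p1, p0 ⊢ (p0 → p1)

Proof tree:
[MP] p1, p0 ⊢ (p0 → p1)
  [K]  ⊢ (p1 → (p0 → p1))
  [MP] p1, p0 ⊢ p1
    [MP] p1 ⊢ (p0 → p1)
      [K]  ⊢ (p1 → (p0 → p1))
      [Hyp] p1 ⊢ p1
    [Hyp] p0 ⊢ p0

Result: YES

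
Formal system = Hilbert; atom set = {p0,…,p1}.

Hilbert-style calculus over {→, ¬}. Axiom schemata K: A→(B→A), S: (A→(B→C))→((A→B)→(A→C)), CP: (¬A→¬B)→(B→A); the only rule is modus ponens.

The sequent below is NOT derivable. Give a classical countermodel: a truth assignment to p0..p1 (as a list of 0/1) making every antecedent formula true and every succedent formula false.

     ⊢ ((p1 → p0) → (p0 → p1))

Search for a countermodel by truth-table:
  v=00: Γ:[] Δ:[((p1 → p0) → (p0 → p1))=T] refutes=False
  v=01: Γ:[] Δ:[((p1 → p0) → (p0 → p1))=T] refutes=False
  v=10: Γ:[] Δ:[((p1 → p0) → (p0 → p1))=F] refutes=True  ← countermodel

Result: [1, 0]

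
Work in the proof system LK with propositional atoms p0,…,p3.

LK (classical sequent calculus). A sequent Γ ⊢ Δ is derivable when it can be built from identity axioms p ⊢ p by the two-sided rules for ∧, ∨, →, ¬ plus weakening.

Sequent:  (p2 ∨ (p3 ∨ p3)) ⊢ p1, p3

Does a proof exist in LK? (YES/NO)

Truth-table refutation:
  v=0000: Γ:[(p2 ∨ (p3 ∨ p3))=F] Δ:[p1=F, p3=F] refutes=False
  v=0001: Γ:[(p2 ∨ (p3 ∨ p3))=T] Δ:[p1=F, p3=T] refutes=False
  v=0010: Γ:[(p2 ∨ (p3 ∨ p3))=T] Δ:[p1=F, p3=F] refutes=True  ← countermodel

Result: NO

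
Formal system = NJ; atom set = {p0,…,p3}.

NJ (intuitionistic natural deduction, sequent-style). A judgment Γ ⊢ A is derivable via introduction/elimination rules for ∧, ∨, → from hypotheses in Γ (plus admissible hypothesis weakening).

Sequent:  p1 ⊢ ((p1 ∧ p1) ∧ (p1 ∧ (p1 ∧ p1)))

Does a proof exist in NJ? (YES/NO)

Derivation trace:
[∧I] p1 ⊢ ((p1 ∧ p1) ∧ (p1 ∧ (p1 ∧ p1)))
  [∧I] p1 ⊢ (p1 ∧ p1)
    [Wk] p1, p1 ⊢ p1
      [Ax] p1 ⊢ p1
    [Ax] p1 ⊢ p1
  [∧I] p1 ⊢ (p1 ∧ (p1 ∧ p1))
    [Ax] p1 ⊢ p1
    [∧I] p1 ⊢ (p1 ∧ p1)
      [Wk] p1, p1 ⊢ p1
        [Ax] p1 ⊢ p1
      [Ax] p1 ⊢ p1

Result: YES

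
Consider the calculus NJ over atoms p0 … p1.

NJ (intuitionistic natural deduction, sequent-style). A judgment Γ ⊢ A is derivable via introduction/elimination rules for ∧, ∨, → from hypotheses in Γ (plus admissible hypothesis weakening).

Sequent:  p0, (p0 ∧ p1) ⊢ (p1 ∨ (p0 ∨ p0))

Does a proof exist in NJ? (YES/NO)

Derivation trace:
[Wk] p0, (p0 ∧ p1) ⊢ (p1 ∨ (p0 ∨ p0))
  [∨I₂] p0 ⊢ (p1 ∨ (p0 ∨ p0))
    [∨I₁] p0 ⊢ (p0 ∨ p0)
      [Ax] p0 ⊢ p0

Result: YES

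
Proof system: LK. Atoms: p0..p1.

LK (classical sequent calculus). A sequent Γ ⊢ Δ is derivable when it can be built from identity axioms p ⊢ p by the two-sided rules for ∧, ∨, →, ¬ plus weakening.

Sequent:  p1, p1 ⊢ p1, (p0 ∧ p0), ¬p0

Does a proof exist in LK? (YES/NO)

Derivation trace:
[WL] p1, p1 ⊢ p1, (p0 ∧ p0), ¬p0
  [¬R] p1 ⊢ p1, (p0 ∧ p0), ¬p0
    [∧R] p1, p0 ⊢ p1, (p0 ∧ p0)
      [Ax] p0 ⊢ p0
      [WR] p1 ⊢ p1, p0
        [Ax] p1 ⊢ p1

Result: YES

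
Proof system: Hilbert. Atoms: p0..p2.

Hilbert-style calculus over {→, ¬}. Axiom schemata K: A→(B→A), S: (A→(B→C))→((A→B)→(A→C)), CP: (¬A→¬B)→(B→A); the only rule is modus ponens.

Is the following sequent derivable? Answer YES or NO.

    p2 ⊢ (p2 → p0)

Enumerate valuations to refute Γ ⊢ Δ:
  v=000: Γ:[p2=F] Δ:[(p2 → p0)=T] refutes=False
  v=001: Γ:[p2=T] Δ:[(p2 → p0)=F] refutes=True  ← countermodel

Result: NO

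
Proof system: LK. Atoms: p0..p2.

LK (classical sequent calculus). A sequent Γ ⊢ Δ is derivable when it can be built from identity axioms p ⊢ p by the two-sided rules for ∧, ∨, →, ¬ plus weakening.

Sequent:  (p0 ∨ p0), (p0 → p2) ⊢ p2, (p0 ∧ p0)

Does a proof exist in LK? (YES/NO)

Derivation (root first):
[→L] (p0 ∨ p0), (p0 → p2) ⊢ p2, (p0 ∧ p0)
  [∨L] (p0 ∨ p0) ⊢ (p0 ∧ p0), p0
    [∧R] p0 ⊢ (p0 ∧ p0)
      [Ax] p0 ⊢ p0
      [Ax] p0 ⊢ p0
    [Ax] p0 ⊢ p0
  [Ax] p2 ⊢ p2

Result: YES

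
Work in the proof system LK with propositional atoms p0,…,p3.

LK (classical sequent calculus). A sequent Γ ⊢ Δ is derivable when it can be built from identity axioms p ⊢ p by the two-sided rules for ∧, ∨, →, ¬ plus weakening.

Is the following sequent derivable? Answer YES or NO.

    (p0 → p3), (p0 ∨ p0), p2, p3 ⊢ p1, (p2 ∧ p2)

Derivation trace:
[∧R] (p0 → p3), (p0 ∨ p0), p2, p3 ⊢ p1, (p2 ∧ p2)
  [WL] p2, p3 ⊢ p2
    [Ax] p2 ⊢ p2
  [→L] p2, (p0 ∨ p0), (p0 → p3) ⊢ p1, p2
    [∨L] (p0 ∨ p0) ⊢ p1, p0
      [WR] p0 ⊢ p0, p1
        [Ax] p0 ⊢ p0
      [WR] p0 ⊢ p0, p1
        [Ax] p0 ⊢ p0
    [WL] p2, p3 ⊢ p2
      [Ax] p2 ⊢ p2

Result: YES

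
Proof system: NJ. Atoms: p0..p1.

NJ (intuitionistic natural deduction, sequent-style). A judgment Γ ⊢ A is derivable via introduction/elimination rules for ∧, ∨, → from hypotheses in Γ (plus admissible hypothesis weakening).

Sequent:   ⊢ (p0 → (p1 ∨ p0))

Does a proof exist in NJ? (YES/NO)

Derivation (root first):
[→I]  ⊢ (p0 → (p1 ∨ p0))
  [∨I₂] p0 ⊢ (p1 ∨ p0)
    [Ax] p0 ⊢ p0

Result: YES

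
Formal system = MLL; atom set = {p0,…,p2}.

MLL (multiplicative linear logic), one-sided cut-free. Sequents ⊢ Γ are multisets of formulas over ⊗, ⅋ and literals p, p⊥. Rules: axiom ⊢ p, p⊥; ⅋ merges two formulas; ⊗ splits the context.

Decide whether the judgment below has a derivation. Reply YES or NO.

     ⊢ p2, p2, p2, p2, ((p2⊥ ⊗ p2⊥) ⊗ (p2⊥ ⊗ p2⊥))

Derivation trace:
[⊗]  ⊢ p2, p2, p2, p2, ((p2⊥ ⊗ p2⊥) ⊗ (p2⊥ ⊗ p2⊥))
  [⊗]  ⊢ p2, p2, (p2⊥ ⊗ p2⊥)
    [Ax]  ⊢ p2, p2⊥
    [Ax]  ⊢ p2, p2⊥
  [⊗]  ⊢ p2, p2, (p2⊥ ⊗ p2⊥)
    [Ax]  ⊢ p2, p2⊥
    [Ax]  ⊢ p2, p2⊥

Result: YES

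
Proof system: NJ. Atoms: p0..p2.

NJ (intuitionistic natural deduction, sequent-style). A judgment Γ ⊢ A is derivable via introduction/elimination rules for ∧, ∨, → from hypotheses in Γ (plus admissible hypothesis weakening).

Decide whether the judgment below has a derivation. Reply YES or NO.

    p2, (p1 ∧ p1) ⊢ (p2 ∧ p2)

Derivation trace:
[∧I] p2, (p1 ∧ p1) ⊢ (p2 ∧ p2)
  [Wk] p2, (p1 ∧ p1) ⊢ p2
    [Ax] p2 ⊢ p2
  [Ax] p2 ⊢ p2

Result: YES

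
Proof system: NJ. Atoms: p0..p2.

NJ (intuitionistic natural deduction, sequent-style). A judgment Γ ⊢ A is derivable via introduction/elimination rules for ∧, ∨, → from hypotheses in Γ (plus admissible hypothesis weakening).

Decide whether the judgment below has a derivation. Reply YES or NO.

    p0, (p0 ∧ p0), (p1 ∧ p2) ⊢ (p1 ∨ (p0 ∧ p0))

Derivation (root first):
[Wk] p0, (p0 ∧ p0), (p1 ∧ p2) ⊢ (p1 ∨ (p0 ∧ p0))
  [Wk] p0, (p0 ∧ p0) ⊢ (p1 ∨ (p0 ∧ p0))
    [∨I₂] p0 ⊢ (p1 ∨ (p0 ∧ p0))
      [∧I] p0 ⊢ (p0 ∧ p0)
        [Ax] p0 ⊢ p0
        [Ax] p0 ⊢ p0

Result: YES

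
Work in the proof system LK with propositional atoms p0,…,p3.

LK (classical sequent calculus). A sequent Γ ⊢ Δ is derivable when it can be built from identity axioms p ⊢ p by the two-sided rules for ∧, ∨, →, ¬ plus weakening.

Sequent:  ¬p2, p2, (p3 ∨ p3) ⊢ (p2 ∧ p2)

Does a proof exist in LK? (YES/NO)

Derivation (root first):
[∧R] ¬p2, p2, (p3 ∨ p3) ⊢ (p2 ∧ p2)
  [∨L] p2, (p3 ∨ p3) ⊢ p2
    [WL] p2, p3 ⊢ p2
      [Ax] p2 ⊢ p2
    [WL] p2, p3 ⊢ p2
      [Ax] p2 ⊢ p2
  [¬L] p2, ¬p2 ⊢ p2
    [WR] p2 ⊢ p2, p2
      [Ax] p2 ⊢ p2

Result: YES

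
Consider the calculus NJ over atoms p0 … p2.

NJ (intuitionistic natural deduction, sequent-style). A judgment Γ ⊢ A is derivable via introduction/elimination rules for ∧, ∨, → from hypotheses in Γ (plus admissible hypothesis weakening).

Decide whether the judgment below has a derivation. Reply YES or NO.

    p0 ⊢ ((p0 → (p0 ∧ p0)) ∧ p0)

Proof tree:
[∧I] p0 ⊢ ((p0 → (p0 ∧ p0)) ∧ p0)
  [→I]  ⊢ (p0 → (p0 ∧ p0))
    [∧I] p0 ⊢ (p0 ∧ p0)
      [Ax] p0 ⊢ p0
      [Ax] p0 ⊢ p0
  [Ax] p0 ⊢ p0

Result: YES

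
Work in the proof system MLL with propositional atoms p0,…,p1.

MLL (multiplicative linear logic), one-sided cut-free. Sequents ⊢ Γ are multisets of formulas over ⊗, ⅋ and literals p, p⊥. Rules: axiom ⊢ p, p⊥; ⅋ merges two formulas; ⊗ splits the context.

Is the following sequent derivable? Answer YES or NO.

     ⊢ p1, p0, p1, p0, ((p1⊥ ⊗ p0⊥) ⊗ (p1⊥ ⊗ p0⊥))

Proof tree:
[⊗]  ⊢ p1, p0, p1, p0, ((p1⊥ ⊗ p0⊥) ⊗ (p1⊥ ⊗ p0⊥))
  [⊗]  ⊢ p1, p0, (p1⊥ ⊗ p0⊥)
    [Ax]  ⊢ p1, p1⊥
    [Ax]  ⊢ p0, p0⊥
  [⊗]  ⊢ p1, p0, (p1⊥ ⊗ p0⊥)
    [Ax]  ⊢ p1, p1⊥
    [Ax]  ⊢ p0, p0⊥

Result: YES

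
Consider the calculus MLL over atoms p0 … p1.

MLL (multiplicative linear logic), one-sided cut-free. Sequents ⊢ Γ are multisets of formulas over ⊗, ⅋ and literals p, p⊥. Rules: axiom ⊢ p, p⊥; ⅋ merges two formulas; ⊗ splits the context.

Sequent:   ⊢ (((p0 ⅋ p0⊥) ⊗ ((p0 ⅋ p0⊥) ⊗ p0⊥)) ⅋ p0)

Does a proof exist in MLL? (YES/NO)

Derivation (root first):
[⅋]  ⊢ (((p0 ⅋ p0⊥) ⊗ ((p0 ⅋ p0⊥) ⊗ p0⊥)) ⅋ p0)
  [⊗]  ⊢ p0, ((p0 ⅋ p0⊥) ⊗ ((p0 ⅋ p0⊥) ⊗ p0⊥))
    [⅋]  ⊢ (p0 ⅋ p0⊥)
      [Ax]  ⊢ p0, p0⊥
    [⊗]  ⊢ p0, ((p0 ⅋ p0⊥) ⊗ p0⊥)
      [⅋]  ⊢ (p0 ⅋ p0⊥)
        [Ax]  ⊢ p0, p0⊥
      [Ax]  ⊢ p0, p0⊥

Result: YES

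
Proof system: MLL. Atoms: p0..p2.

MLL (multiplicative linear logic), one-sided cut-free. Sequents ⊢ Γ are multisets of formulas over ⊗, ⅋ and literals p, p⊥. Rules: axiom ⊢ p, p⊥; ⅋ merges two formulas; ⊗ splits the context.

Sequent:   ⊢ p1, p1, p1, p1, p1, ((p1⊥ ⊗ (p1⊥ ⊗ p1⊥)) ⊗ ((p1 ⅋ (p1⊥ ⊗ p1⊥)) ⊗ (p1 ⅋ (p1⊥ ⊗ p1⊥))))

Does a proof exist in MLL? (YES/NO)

Derivation trace:
[⊗]  ⊢ p1, p1, p1, p1, p1, ((p1⊥ ⊗ (p1⊥ ⊗ p1⊥)) ⊗ ((p1 ⅋ (p1⊥ ⊗ p1⊥)) ⊗ (p1 ⅋ (p1⊥ ⊗ p1⊥))))
  [⊗]  ⊢ p1, p1, p1, (p1⊥ ⊗ (p1⊥ ⊗ p1⊥))
    [Ax]  ⊢ p1, p1⊥
    [⊗]  ⊢ p1, p1, (p1⊥ ⊗ p1⊥)
      [Ax]  ⊢ p1, p1⊥
      [Ax]  ⊢ p1, p1⊥
  [⊗]  ⊢ p1, p1, ((p1 ⅋ (p1⊥ ⊗ p1⊥)) ⊗ (p1 ⅋ (p1⊥ ⊗ p1⊥)))
    [⅋]  ⊢ p1, (p1 ⅋ (p1⊥ ⊗ p1⊥))
      [⊗]  ⊢ p1, p1, (p1⊥ ⊗ p1⊥)
        [Ax]  ⊢ p1, p1⊥
        [Ax]  ⊢ p1, p1⊥
    [⅋]  ⊢ p1, (p1 ⅋ (p1⊥ ⊗ p1⊥))
      [⊗]  ⊢ p1, p1, (p1⊥ ⊗ p1⊥)
        [Ax]  ⊢ p1, p1⊥
        [Ax]  ⊢ p1, p1⊥

Result: YES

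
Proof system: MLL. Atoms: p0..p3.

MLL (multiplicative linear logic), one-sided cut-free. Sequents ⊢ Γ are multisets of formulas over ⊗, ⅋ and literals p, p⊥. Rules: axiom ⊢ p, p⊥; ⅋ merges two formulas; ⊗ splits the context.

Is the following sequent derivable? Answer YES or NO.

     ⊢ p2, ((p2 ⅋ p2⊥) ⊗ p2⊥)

Derivation trace:
[⊗]  ⊢ p2, ((p2 ⅋ p2⊥) ⊗ p2⊥)
  [⅋]  ⊢ (p2 ⅋ p2⊥)
    [Ax]  ⊢ p2, p2⊥
  [Ax]  ⊢ p2, p2⊥

Result: YES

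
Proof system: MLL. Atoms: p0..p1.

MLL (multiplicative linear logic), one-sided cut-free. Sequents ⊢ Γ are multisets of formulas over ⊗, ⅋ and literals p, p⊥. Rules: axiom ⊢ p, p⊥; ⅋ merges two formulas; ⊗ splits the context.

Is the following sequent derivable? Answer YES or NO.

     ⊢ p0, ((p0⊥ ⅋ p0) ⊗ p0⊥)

Derivation (root first):
[⊗]  ⊢ p0, ((p0⊥ ⅋ p0) ⊗ p0⊥)
  [⅋]  ⊢ (p0⊥ ⅋ p0)
    [Ax]  ⊢ p0, p0⊥
  [Ax]  ⊢ p0, p0⊥

Result: YES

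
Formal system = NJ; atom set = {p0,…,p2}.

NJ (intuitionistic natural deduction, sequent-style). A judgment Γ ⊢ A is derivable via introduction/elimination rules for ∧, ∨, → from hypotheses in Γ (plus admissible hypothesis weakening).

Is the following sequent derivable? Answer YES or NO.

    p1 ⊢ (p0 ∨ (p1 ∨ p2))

Proof tree:
[∨I₂] p1 ⊢ (p0 ∨ (p1 ∨ p2))
  [∨I₁] p1 ⊢ (p1 ∨ p2)
    [Ax] p1 ⊢ p1

Result: YES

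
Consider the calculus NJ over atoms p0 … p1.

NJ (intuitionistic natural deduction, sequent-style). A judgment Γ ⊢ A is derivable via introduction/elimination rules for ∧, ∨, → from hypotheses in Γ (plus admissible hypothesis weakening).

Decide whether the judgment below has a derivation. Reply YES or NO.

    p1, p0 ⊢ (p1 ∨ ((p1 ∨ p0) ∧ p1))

Derivation (root first):
[∨I₂] p1, p0 ⊢ (p1 ∨ ((p1 ∨ p0) ∧ p1))
  [∧I] p1, p0 ⊢ ((p1 ∨ p0) ∧ p1)
    [∨I₁] p1, p0 ⊢ (p1 ∨ p0)
      [Wk] p1, p0 ⊢ p1
        [Ax] p1 ⊢ p1
    [Wk] p1, p0 ⊢ p1
      [Ax] p1 ⊢ p1

Result: YES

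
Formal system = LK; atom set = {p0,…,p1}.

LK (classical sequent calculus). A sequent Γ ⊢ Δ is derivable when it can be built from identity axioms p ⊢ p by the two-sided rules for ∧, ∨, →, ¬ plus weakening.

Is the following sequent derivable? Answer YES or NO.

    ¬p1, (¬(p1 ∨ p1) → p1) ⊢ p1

Proof tree:
[→L] ¬p1, (¬(p1 ∨ p1) → p1) ⊢ p1
  [¬R] ¬p1 ⊢ ¬(p1 ∨ p1)
    [¬L] (p1 ∨ p1), ¬p1 ⊢ 
      [∨L] (p1 ∨ p1) ⊢ p1
        [Ax] p1 ⊢ p1
        [Ax] p1 ⊢ p1
  [Ax] p1 ⊢ p1

Result: YES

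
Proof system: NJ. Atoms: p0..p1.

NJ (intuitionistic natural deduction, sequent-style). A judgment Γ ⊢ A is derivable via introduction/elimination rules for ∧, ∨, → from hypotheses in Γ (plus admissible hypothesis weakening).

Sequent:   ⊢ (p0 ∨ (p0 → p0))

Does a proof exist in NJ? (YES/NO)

Derivation (root first):
[∨I₂]  ⊢ (p0 ∨ (p0 → p0))
  [→I]  ⊢ (p0 → p0)
    [Ax] p0 ⊢ p0

Result: YES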